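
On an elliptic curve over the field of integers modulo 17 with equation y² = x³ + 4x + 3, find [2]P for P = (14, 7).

tangent at (14, 7): λ = (3·14² + 4)/(2·7) ≡ 14/14. 14⁻¹ ≡ 11 (mod 17), so λ ≡ 14·11 ≡ 1.
  x = λ² - 14 - 14 = 1 - 28 ≡ 7; y = λ·(14 - 7) - 7 ≡ 0. → (7, 0)

(7, 0)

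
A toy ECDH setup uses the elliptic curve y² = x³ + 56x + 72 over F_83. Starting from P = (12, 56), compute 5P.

(54, 11)

Repeated addition: build up to 5P.
2P: tangent at (12, 56): λ = (3·12² + 56)/(2·56) ≡ 73/29. 29⁻¹ ≡ 63 (mod 83), so λ ≡ 73·63 ≡ 34.
  x = λ² - 12 - 12 = 1156 - 24 ≡ 53; y = λ·(12 - 53) - 56 ≡ 44. → (53, 44)
3P: (53, 44) + (12, 56). λ = (56 - 44)/(12 - 53) ≡ 12/42 mod 83. 42⁻¹ ≡ 2 (mod 83) since 42·2 = 84 ≡ 1, so λ ≡ 24.
  x = λ² - 53 - 12 = 576 - 65 ≡ 13; y = λ·(53 - 13) - 44 ≡ 3. → (13, 3)
4P: (13, 3) + (12, 56). λ = (56 - 3)/(12 - 13) ≡ 53/82 mod 83. 82⁻¹ ≡ 82 (mod 83) since 82·82 = 6724 ≡ 1, so λ ≡ 30.
  x = λ² - 13 - 12 = 900 - 25 ≡ 45; y = λ·(13 - 45) - 3 ≡ 33. → (45, 33)
5P: (45, 33) + (12, 56). λ = (56 - 33)/(12 - 45) ≡ 23/50 mod 83. 50⁻¹ ≡ 5 (mod 83) since 50·5 = 250 ≡ 1, so λ ≡ 32.
  x = λ² - 45 - 12 = 1024 - 57 ≡ 54; y = λ·(45 - 54) - 33 ≡ 11. → (54, 11)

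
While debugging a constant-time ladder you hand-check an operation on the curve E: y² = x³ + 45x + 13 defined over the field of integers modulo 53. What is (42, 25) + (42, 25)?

(21, 34)

tangent at (42, 25): λ = (3·42² + 45)/(2·25) ≡ 37/50. 50⁻¹ ≡ 35 (mod 53), so λ ≡ 37·35 ≡ 23.
  x = λ² - 42 - 42 = 529 - 84 ≡ 21; y = λ·(42 - 21) - 25 ≡ 34. → (21, 34)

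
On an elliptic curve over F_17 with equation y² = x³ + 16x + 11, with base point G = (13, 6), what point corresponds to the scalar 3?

Repeated addition: build up to 3G.
2G: tangent at (13, 6): λ = (3·13² + 16)/(2·6) ≡ 13/12. 12⁻¹ ≡ 10 (mod 17) since 12·10 = 120 ≡ 1, so λ ≡ 13·10 ≡ 11.
  x = λ² - 13 - 13 = 121 - 26 ≡ 10; y = λ·(13 - 10) - 6 ≡ 10. → (10, 10)
3G: (10, 10) + (13, 6). λ = (6 - 10)/(13 - 10) ≡ 13/3 mod 17. 3⁻¹ ≡ 6 (mod 17), so λ ≡ 10.
  x = λ² - 10 - 13 = 100 - 23 ≡ 9; y = λ·(10 - 9) - 10 ≡ 0. → (9, 0)

(9, 0)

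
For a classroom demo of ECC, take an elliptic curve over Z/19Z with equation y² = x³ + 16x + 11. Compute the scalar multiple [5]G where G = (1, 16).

(8, 10)

Repeated addition: build up to 5G.
2G: tangent at (1, 16): λ = (3·1² + 16)/(2·16) ≡ 0/13. 13⁻¹ ≡ 3 (mod 19), so λ ≡ 0·3 ≡ 0.
  x = λ² - 1 - 1 = 0 - 2 ≡ 17; y = λ·(1 - 17) - 16 ≡ 3. → (17, 3)
3G: (17, 3) + (1, 16). λ = (16 - 3)/(1 - 17) ≡ 13/3 mod 19. 3⁻¹ ≡ 13 (mod 19), so λ ≡ 17.
  x = λ² - 17 - 1 = 289 - 18 ≡ 5; y = λ·(17 - 5) - 3 ≡ 11. → (5, 11)
4G: (5, 11) + (1, 16). λ = (16 - 11)/(1 - 5) ≡ 5/15 mod 19. 15⁻¹ ≡ 14 (mod 19), so λ ≡ 13.
  x = λ² - 5 - 1 = 169 - 6 ≡ 11; y = λ·(5 - 11) - 11 ≡ 6. → (11, 6)
5G: (11, 6) + (1, 16). λ = (16 - 6)/(1 - 11) ≡ 10/9 mod 19. 9⁻¹ ≡ 17 (mod 19) since 9·17 = 153 ≡ 1, so λ ≡ 18.
  x = λ² - 11 - 1 = 324 - 12 ≡ 8; y = λ·(11 - 8) - 6 ≡ 10. → (8, 10)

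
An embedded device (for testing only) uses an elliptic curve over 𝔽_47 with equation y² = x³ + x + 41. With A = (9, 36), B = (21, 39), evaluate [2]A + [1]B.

First 2A:
Repeated addition: build up to 2A.
2A: tangent at (9, 36): λ = (3·9² + 1)/(2·36) ≡ 9/25. 25⁻¹ ≡ 32 (mod 47), so λ ≡ 9·32 ≡ 6.
  x = λ² - 9 - 9 = 36 - 18 ≡ 18; y = λ·(9 - 18) - 36 ≡ 4. → (18, 4)
2A = (18, 4).
Finally 2A + B:
(18, 4) + (21, 39). λ = (39 - 4)/(21 - 18) ≡ 35/3 mod 47. 3⁻¹ ≡ 16 (mod 47) since 3·16 = 48 ≡ 1, so λ ≡ 43.
  x = λ² - 18 - 21 = 1849 - 39 ≡ 24; y = λ·(18 - 24) - 4 ≡ 20. → (24, 20)

(24, 20)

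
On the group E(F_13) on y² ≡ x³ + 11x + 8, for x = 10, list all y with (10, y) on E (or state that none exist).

0

x³ + 11x + 8 = 1118 ≡ 0 (mod 13).
Only y = 0 satisfies y² ≡ 0.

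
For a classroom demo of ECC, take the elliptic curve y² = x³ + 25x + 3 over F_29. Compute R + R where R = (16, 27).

tangent at (16, 27): λ = (3·16² + 25)/(2·27) ≡ 10/25. 25⁻¹ ≡ 7 (mod 29), so λ ≡ 10·7 ≡ 12.
  x = λ² - 16 - 16 = 144 - 32 ≡ 25; y = λ·(16 - 25) - 27 ≡ 10. → (25, 10)

(25, 10)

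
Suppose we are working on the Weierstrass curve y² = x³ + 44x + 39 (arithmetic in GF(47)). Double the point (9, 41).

tangent at (9, 41): λ = (3·9² + 44)/(2·41) ≡ 5/35. 35⁻¹ ≡ 43 (mod 47) since 35·43 = 1505 ≡ 1, so λ ≡ 5·43 ≡ 27.
  x = λ² - 9 - 9 = 729 - 18 ≡ 6; y = λ·(9 - 6) - 41 ≡ 40. → (6, 40)

(6, 40)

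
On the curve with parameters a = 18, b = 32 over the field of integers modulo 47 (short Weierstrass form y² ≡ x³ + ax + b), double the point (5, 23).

(38, 38)

tangent at (5, 23): λ = (3·5² + 18)/(2·23) ≡ 46/46. 46⁻¹ ≡ 46 (mod 47), so λ ≡ 46·46 ≡ 1.
  x = λ² - 5 - 5 = 1 - 10 ≡ 38; y = λ·(5 - 38) - 23 ≡ 38. → (38, 38)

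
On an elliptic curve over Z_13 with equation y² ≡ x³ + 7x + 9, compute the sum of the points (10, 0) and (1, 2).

(10, 0) + (1, 2). λ = (2 - 0)/(1 - 10) ≡ 2/4 mod 13. 4⁻¹ ≡ 10 (mod 13), so λ ≡ 7.
  x = λ² - 10 - 1 = 49 - 11 ≡ 12; y = λ·(10 - 12) - 0 ≡ 12. → (12, 12)

(12, 12)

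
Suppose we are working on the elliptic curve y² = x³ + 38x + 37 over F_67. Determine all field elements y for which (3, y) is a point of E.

x³ + 38x + 37 = 178 ≡ 44 (mod 67).
44 is a non-residue mod 67; no y exists.

none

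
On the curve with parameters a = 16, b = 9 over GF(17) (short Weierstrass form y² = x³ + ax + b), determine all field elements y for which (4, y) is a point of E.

1, 16

x³ + 16x + 9 = 137 ≡ 1 (mod 17).
Square roots of 1 mod 17: 1 and 16 (since 1² = 1 ≡ 1).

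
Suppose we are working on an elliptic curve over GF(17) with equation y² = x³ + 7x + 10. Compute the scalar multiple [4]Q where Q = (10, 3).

Double-and-add on 4 = (100)₂. Start with Q = (10, 3) for the leading 1-bit.
double: tangent at (10, 3): λ = (3·10² + 7)/(2·3) ≡ 1/6. 6⁻¹ ≡ 3 (mod 17), so λ ≡ 1·3 ≡ 3.
  x = λ² - 10 - 10 = 9 - 20 ≡ 6; y = λ·(10 - 6) - 3 ≡ 9. → (6, 9)
double: tangent at (6, 9): λ = (3·6² + 7)/(2·9) ≡ 13/1. 1⁻¹ ≡ 1 (mod 17) since 1·1 = 1 ≡ 1, so λ ≡ 13·1 ≡ 13.
  x = λ² - 6 - 6 = 169 - 12 ≡ 4; y = λ·(6 - 4) - 9 ≡ 0. → (4, 0)

(4, 0)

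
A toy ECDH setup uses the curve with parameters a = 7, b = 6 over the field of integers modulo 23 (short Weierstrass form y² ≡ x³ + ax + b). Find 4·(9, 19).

(12, 22)

Write G = (9, 19).
Double-and-add on 4 = (100)₂. Start with G = (9, 19) for the leading 1-bit.
double: tangent at (9, 19): λ = (3·9² + 7)/(2·19) ≡ 20/15. 15⁻¹ ≡ 20 (mod 23), so λ ≡ 20·20 ≡ 9.
  x = λ² - 9 - 9 = 81 - 18 ≡ 17; y = λ·(9 - 17) - 19 ≡ 1. → (17, 1)
double: tangent at (17, 1): λ = (3·17² + 7)/(2·1) ≡ 0/2. 2⁻¹ ≡ 12 (mod 23), so λ ≡ 0·12 ≡ 0.
  x = λ² - 17 - 17 = 0 - 34 ≡ 12; y = λ·(17 - 12) - 1 ≡ 22. → (12, 22)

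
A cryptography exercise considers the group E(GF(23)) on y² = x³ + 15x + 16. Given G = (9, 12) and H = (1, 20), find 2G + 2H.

First 2G:
Repeated addition: build up to 2G.
2G: tangent at (9, 12): λ = (3·9² + 15)/(2·12) ≡ 5/1. 1⁻¹ ≡ 1 (mod 23), so λ ≡ 5·1 ≡ 5.
  x = λ² - 9 - 9 = 25 - 18 ≡ 7; y = λ·(9 - 7) - 12 ≡ 21. → (7, 21)
2G = (7, 21).
Next 2H:
Repeated addition: build up to 2H.
2H: tangent at (1, 20): λ = (3·1² + 15)/(2·20) ≡ 18/17. 17⁻¹ ≡ 19 (mod 23), so λ ≡ 18·19 ≡ 20.
  x = λ² - 1 - 1 = 400 - 2 ≡ 7; y = λ·(1 - 7) - 20 ≡ 21. → (7, 21)
2H = (7, 21).
Finally 2G + 2H:
tangent at (7, 21): λ = (3·7² + 15)/(2·21) ≡ 1/19. 19⁻¹ ≡ 17 (mod 23) since 19·17 = 323 ≡ 1, so λ ≡ 1·17 ≡ 17.
  x = λ² - 7 - 7 = 289 - 14 ≡ 22; y = λ·(7 - 22) - 21 ≡ 0. → (22, 0)

(22, 0)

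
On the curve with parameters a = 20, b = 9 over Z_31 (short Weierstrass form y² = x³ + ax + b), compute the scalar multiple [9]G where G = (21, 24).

Double-and-add on 9 = (1001)₂. Start with G = (21, 24) for the leading 1-bit.
double: tangent at (21, 24): λ = (3·21² + 20)/(2·24) ≡ 10/17. 17⁻¹ ≡ 11 (mod 31), so λ ≡ 10·11 ≡ 17.
  x = λ² - 21 - 21 = 289 - 42 ≡ 30; y = λ·(21 - 30) - 24 ≡ 9. → (30, 9)
double: tangent at (30, 9): λ = (3·30² + 20)/(2·9) ≡ 23/18. 18⁻¹ ≡ 19 (mod 31) since 18·19 = 342 ≡ 1, so λ ≡ 23·19 ≡ 3.
  x = λ² - 30 - 30 = 9 - 60 ≡ 11; y = λ·(30 - 11) - 9 ≡ 17. → (11, 17)
double: tangent at (11, 17): λ = (3·11² + 20)/(2·17) ≡ 11/3. 3⁻¹ ≡ 21 (mod 31), so λ ≡ 11·21 ≡ 14.
  x = λ² - 11 - 11 = 196 - 22 ≡ 19; y = λ·(11 - 19) - 17 ≡ 26. → (19, 26)
add G: (19, 26) + (21, 24). λ = (24 - 26)/(21 - 19) ≡ 29/2 mod 31. 2⁻¹ ≡ 16 (mod 31), so λ ≡ 30.
  x = λ² - 19 - 21 = 900 - 40 ≡ 23; y = λ·(19 - 23) - 26 ≡ 9. → (23, 9)

(23, 9)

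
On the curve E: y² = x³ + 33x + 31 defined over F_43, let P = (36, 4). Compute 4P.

Double-and-add on 4 = (100)₂. Start with P = (36, 4) for the leading 1-bit.
double: tangent at (36, 4): λ = (3·36² + 33)/(2·4) ≡ 8/8. 8⁻¹ ≡ 27 (mod 43), so λ ≡ 8·27 ≡ 1.
  x = λ² - 36 - 36 = 1 - 72 ≡ 15; y = λ·(36 - 15) - 4 ≡ 17. → (15, 17)
double: tangent at (15, 17): λ = (3·15² + 33)/(2·17) ≡ 20/34. 34⁻¹ ≡ 19 (mod 43) since 34·19 = 646 ≡ 1, so λ ≡ 20·19 ≡ 36.
  x = λ² - 15 - 15 = 1296 - 30 ≡ 19; y = λ·(15 - 19) - 17 ≡ 11. → (19, 11)

(19, 11)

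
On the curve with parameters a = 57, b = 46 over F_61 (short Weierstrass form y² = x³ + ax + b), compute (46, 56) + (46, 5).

The two points share x = 46 and their y-coordinates satisfy 56 + 5 ≡ 0 (mod 61), so they are inverses. Their sum is the point at infinity.

O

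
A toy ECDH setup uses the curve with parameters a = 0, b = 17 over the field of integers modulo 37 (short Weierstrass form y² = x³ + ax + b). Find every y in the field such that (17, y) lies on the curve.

x³ + 0x + 17 = 4930 ≡ 9 (mod 37).
Square roots of 9 mod 37: 3 and 34 (since 3² = 9 ≡ 9).

3, 34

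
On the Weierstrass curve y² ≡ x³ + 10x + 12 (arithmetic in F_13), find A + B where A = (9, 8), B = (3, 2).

(2, 12)

(9, 8) + (3, 2). λ = (2 - 8)/(3 - 9) ≡ 7/7 mod 13. 7⁻¹ ≡ 2 (mod 13), so λ ≡ 1.
  x = λ² - 9 - 3 = 1 - 12 ≡ 2; y = λ·(9 - 2) - 8 ≡ 12. → (2, 12)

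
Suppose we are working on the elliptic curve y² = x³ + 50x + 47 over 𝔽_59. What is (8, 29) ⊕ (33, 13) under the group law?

(8, 29) + (33, 13). λ = (13 - 29)/(33 - 8) ≡ 43/25 mod 59. 25⁻¹ ≡ 26 (mod 59), so λ ≡ 56.
  x = λ² - 8 - 33 = 3136 - 41 ≡ 27; y = λ·(8 - 27) - 29 ≡ 28. → (27, 28)

(27, 28)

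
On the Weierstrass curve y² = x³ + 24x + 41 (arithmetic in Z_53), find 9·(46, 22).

(21, 1)

Write G = (46, 22).
Repeated addition: build up to 9G.
2G: tangent at (46, 22): λ = (3·46² + 24)/(2·22) ≡ 12/44. 44⁻¹ ≡ 47 (mod 53) since 44·47 = 2068 ≡ 1, so λ ≡ 12·47 ≡ 34.
  x = λ² - 46 - 46 = 1156 - 92 ≡ 4; y = λ·(46 - 4) - 22 ≡ 28. → (4, 28)
3G: (4, 28) + (46, 22). λ = (22 - 28)/(46 - 4) ≡ 47/42 mod 53. 42⁻¹ ≡ 24 (mod 53) since 42·24 = 1008 ≡ 1, so λ ≡ 15.
  x = λ² - 4 - 46 = 225 - 50 ≡ 16; y = λ·(4 - 16) - 28 ≡ 4. → (16, 4)
4G: (16, 4) + (46, 22). λ = (22 - 4)/(46 - 16) ≡ 18/30 mod 53. 30⁻¹ ≡ 23 (mod 53), so λ ≡ 43.
  x = λ² - 16 - 46 = 1849 - 62 ≡ 38; y = λ·(16 - 38) - 4 ≡ 4. → (38, 4)
5G: (38, 4) + (46, 22). λ = (22 - 4)/(46 - 38) ≡ 18/8 mod 53. 8⁻¹ ≡ 20 (mod 53), so λ ≡ 42.
  x = λ² - 38 - 46 = 1764 - 84 ≡ 37; y = λ·(38 - 37) - 4 ≡ 38. → (37, 38)
6G: (37, 38) + (46, 22). λ = (22 - 38)/(46 - 37) ≡ 37/9 mod 53. 9⁻¹ ≡ 6 (mod 53), so λ ≡ 10.
  x = λ² - 37 - 46 = 100 - 83 ≡ 17; y = λ·(37 - 17) - 38 ≡ 3. → (17, 3)
7G: (17, 3) + (46, 22). λ = (22 - 3)/(46 - 17) ≡ 19/29 mod 53. 29⁻¹ ≡ 11 (mod 53), so λ ≡ 50.
  x = λ² - 17 - 46 = 2500 - 63 ≡ 52; y = λ·(17 - 52) - 3 ≡ 49. → (52, 49)
8G: (52, 49) + (46, 22). λ = (22 - 49)/(46 - 52) ≡ 26/47 mod 53. 47⁻¹ ≡ 44 (mod 53), so λ ≡ 31.
  x = λ² - 52 - 46 = 961 - 98 ≡ 15; y = λ·(52 - 15) - 49 ≡ 38. → (15, 38)
9G: (15, 38) + (46, 22). λ = (22 - 38)/(46 - 15) ≡ 37/31 mod 53. 31⁻¹ ≡ 12 (mod 53), so λ ≡ 20.
  x = λ² - 15 - 46 = 400 - 61 ≡ 21; y = λ·(15 - 21) - 38 ≡ 1. → (21, 1)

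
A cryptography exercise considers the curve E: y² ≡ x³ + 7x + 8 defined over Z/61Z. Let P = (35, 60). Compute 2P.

tangent at (35, 60): λ = (3·35² + 7)/(2·60) ≡ 22/59. 59⁻¹ ≡ 30 (mod 61), so λ ≡ 22·30 ≡ 50.
  x = λ² - 35 - 35 = 2500 - 70 ≡ 51; y = λ·(35 - 51) - 60 ≡ 55. → (51, 55)

(51, 55)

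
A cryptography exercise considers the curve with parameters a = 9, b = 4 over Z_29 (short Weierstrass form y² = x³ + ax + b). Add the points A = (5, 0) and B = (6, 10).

(2, 1)

(5, 0) + (6, 10). λ = (10 - 0)/(6 - 5) ≡ 10/1 mod 29. 1⁻¹ ≡ 1 (mod 29), so λ ≡ 10.
  x = λ² - 5 - 6 = 100 - 11 ≡ 2; y = λ·(5 - 2) - 0 ≡ 1. → (2, 1)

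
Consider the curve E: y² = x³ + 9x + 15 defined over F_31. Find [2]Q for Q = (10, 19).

(30, 6)

tangent at (10, 19): λ = (3·10² + 9)/(2·19) ≡ 30/7. 7⁻¹ ≡ 9 (mod 31), so λ ≡ 30·9 ≡ 22.
  x = λ² - 10 - 10 = 484 - 20 ≡ 30; y = λ·(10 - 30) - 19 ≡ 6. → (30, 6)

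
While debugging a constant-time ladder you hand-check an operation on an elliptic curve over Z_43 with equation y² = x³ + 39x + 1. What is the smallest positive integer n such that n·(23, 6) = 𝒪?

2P: tangent at (23, 6): λ = (3·23² + 39)/(2·6) ≡ 35/12. 12⁻¹ ≡ 18 (mod 43) since 12·18 = 216 ≡ 1, so λ ≡ 35·18 ≡ 28.
  x = λ² - 23 - 23 = 784 - 46 ≡ 7; y = λ·(23 - 7) - 6 ≡ 12. → (7, 12)
3P: (7, 12) + (23, 6). λ = (6 - 12)/(23 - 7) ≡ 37/16 mod 43. 16⁻¹ ≡ 35 (mod 43), so λ ≡ 5.
  x = λ² - 7 - 23 = 25 - 30 ≡ 38; y = λ·(7 - 38) - 12 ≡ 5. → (38, 5)
4P: (38, 5) + (23, 6). λ = (6 - 5)/(23 - 38) ≡ 1/28 mod 43. 28⁻¹ ≡ 20 (mod 43) since 28·20 = 560 ≡ 1, so λ ≡ 20.
  x = λ² - 38 - 23 = 400 - 61 ≡ 38; y = λ·(38 - 38) - 5 ≡ 38. → (38, 38)
5P: (38, 38) + (23, 6). λ = (6 - 38)/(23 - 38) ≡ 11/28 mod 43. 28⁻¹ ≡ 20 (mod 43) since 28·20 = 560 ≡ 1, so λ ≡ 5.
  x = λ² - 38 - 23 = 25 - 61 ≡ 7; y = λ·(38 - 7) - 38 ≡ 31. → (7, 31)
6P: (7, 31) + (23, 6). λ = (6 - 31)/(23 - 7) ≡ 18/16 mod 43. 16⁻¹ ≡ 35 (mod 43), so λ ≡ 28.
  x = λ² - 7 - 23 = 784 - 30 ≡ 23; y = λ·(7 - 23) - 31 ≡ 37. → (23, 37)
7P: (23, 37) + (23, 6): same x and y₁ ≡ -y₂, so the sum is 𝒪.
7P = 𝒪, so the order is 7.

7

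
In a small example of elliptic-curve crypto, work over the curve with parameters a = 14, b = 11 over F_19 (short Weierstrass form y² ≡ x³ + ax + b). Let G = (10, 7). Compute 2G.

tangent at (10, 7): λ = (3·10² + 14)/(2·7) ≡ 10/14. 14⁻¹ ≡ 15 (mod 19), so λ ≡ 10·15 ≡ 17.
  x = λ² - 10 - 10 = 289 - 20 ≡ 3; y = λ·(10 - 3) - 7 ≡ 17. → (3, 17)

(3, 17)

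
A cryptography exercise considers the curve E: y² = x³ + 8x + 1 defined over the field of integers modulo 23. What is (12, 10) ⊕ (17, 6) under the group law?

(2, 5)

(12, 10) + (17, 6). λ = (6 - 10)/(17 - 12) ≡ 19/5 mod 23. 5⁻¹ ≡ 14 (mod 23) since 5·14 = 70 ≡ 1, so λ ≡ 13.
  x = λ² - 12 - 17 = 169 - 29 ≡ 2; y = λ·(12 - 2) - 10 ≡ 5. → (2, 5)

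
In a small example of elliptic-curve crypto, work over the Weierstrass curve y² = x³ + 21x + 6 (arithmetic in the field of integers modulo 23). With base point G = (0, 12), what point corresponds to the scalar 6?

(7, 6)

Repeated addition: build up to 6G.
2G: tangent at (0, 12): λ = (3·0² + 21)/(2·12) ≡ 21/1. 1⁻¹ ≡ 1 (mod 23) since 1·1 = 1 ≡ 1, so λ ≡ 21·1 ≡ 21.
  x = λ² - 0 - 0 = 441 - 0 ≡ 4; y = λ·(0 - 4) - 12 ≡ 19. → (4, 19)
3G: (4, 19) + (0, 12). λ = (12 - 19)/(0 - 4) ≡ 16/19 mod 23. 19⁻¹ ≡ 17 (mod 23), so λ ≡ 19.
  x = λ² - 4 - 0 = 361 - 4 ≡ 12; y = λ·(4 - 12) - 19 ≡ 13. → (12, 13)
4G: (12, 13) + (0, 12). λ = (12 - 13)/(0 - 12) ≡ 22/11 mod 23. 11⁻¹ ≡ 21 (mod 23) since 11·21 = 231 ≡ 1, so λ ≡ 2.
  x = λ² - 12 - 0 = 4 - 12 ≡ 15; y = λ·(12 - 15) - 13 ≡ 4. → (15, 4)
5G: (15, 4) + (0, 12). λ = (12 - 4)/(0 - 15) ≡ 8/8 mod 23. 8⁻¹ ≡ 3 (mod 23), so λ ≡ 1.
  x = λ² - 15 - 0 = 1 - 15 ≡ 9; y = λ·(15 - 9) - 4 ≡ 2. → (9, 2)
6G: (9, 2) + (0, 12). λ = (12 - 2)/(0 - 9) ≡ 10/14 mod 23. 14⁻¹ ≡ 5 (mod 23) since 14·5 = 70 ≡ 1, so λ ≡ 4.
  x = λ² - 9 - 0 = 16 - 9 ≡ 7; y = λ·(9 - 7) - 2 ≡ 6. → (7, 6)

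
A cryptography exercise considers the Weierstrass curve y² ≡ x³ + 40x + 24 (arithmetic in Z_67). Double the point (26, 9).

tangent at (26, 9): λ = (3·26² + 40)/(2·9) ≡ 58/18. 18⁻¹ ≡ 41 (mod 67), so λ ≡ 58·41 ≡ 33.
  x = λ² - 26 - 26 = 1089 - 52 ≡ 32; y = λ·(26 - 32) - 9 ≡ 61. → (32, 61)

(32, 61)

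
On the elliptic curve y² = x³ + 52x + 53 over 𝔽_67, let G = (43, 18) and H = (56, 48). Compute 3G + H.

(5, 61)

First 3G:
Repeated addition: build up to 3G.
2G: tangent at (43, 18): λ = (3·43² + 52)/(2·18) ≡ 38/36. 36⁻¹ ≡ 54 (mod 67), so λ ≡ 38·54 ≡ 42.
  x = λ² - 43 - 43 = 1764 - 86 ≡ 3; y = λ·(43 - 3) - 18 ≡ 54. → (3, 54)
3G: (3, 54) + (43, 18). λ = (18 - 54)/(43 - 3) ≡ 31/40 mod 67. 40⁻¹ ≡ 62 (mod 67), so λ ≡ 46.
  x = λ² - 3 - 43 = 2116 - 46 ≡ 60; y = λ·(3 - 60) - 54 ≡ 4. → (60, 4)
3G = (60, 4).
Finally 3G + H:
(60, 4) + (56, 48). λ = (48 - 4)/(56 - 60) ≡ 44/63 mod 67. 63⁻¹ ≡ 50 (mod 67), so λ ≡ 56.
  x = λ² - 60 - 56 = 3136 - 116 ≡ 5; y = λ·(60 - 5) - 4 ≡ 61. → (5, 61)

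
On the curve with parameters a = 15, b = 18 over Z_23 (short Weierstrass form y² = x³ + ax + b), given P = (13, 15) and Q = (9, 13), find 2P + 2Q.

First 2P:
Repeated addition: build up to 2P.
2P: tangent at (13, 15): λ = (3·13² + 15)/(2·15) ≡ 16/7. 7⁻¹ ≡ 10 (mod 23), so λ ≡ 16·10 ≡ 22.
  x = λ² - 13 - 13 = 484 - 26 ≡ 21; y = λ·(13 - 21) - 15 ≡ 16. → (21, 16)
2P = (21, 16).
Next 2Q:
Repeated addition: build up to 2Q.
2Q: tangent at (9, 13): λ = (3·9² + 15)/(2·13) ≡ 5/3. 3⁻¹ ≡ 8 (mod 23), so λ ≡ 5·8 ≡ 17.
  x = λ² - 9 - 9 = 289 - 18 ≡ 18; y = λ·(9 - 18) - 13 ≡ 18. → (18, 18)
2Q = (18, 18).
Finally 2P + 2Q:
(21, 16) + (18, 18). λ = (18 - 16)/(18 - 21) ≡ 2/20 mod 23. 20⁻¹ ≡ 15 (mod 23), so λ ≡ 7.
  x = λ² - 21 - 18 = 49 - 39 ≡ 10; y = λ·(21 - 10) - 16 ≡ 15. → (10, 15)

(10, 15)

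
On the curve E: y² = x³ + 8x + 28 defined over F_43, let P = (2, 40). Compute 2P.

tangent at (2, 40): λ = (3·2² + 8)/(2·40) ≡ 20/37. 37⁻¹ ≡ 7 (mod 43), so λ ≡ 20·7 ≡ 11.
  x = λ² - 2 - 2 = 121 - 4 ≡ 31; y = λ·(2 - 31) - 40 ≡ 28. → (31, 28)

(31, 28)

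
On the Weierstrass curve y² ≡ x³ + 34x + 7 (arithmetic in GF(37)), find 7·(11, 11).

Write P = (11, 11).
Repeated addition: build up to 7P.
2P: tangent at (11, 11): λ = (3·11² + 34)/(2·11) ≡ 27/22. 22⁻¹ ≡ 32 (mod 37) since 22·32 = 704 ≡ 1, so λ ≡ 27·32 ≡ 13.
  x = λ² - 11 - 11 = 169 - 22 ≡ 36; y = λ·(11 - 36) - 11 ≡ 34. → (36, 34)
3P: (36, 34) + (11, 11). λ = (11 - 34)/(11 - 36) ≡ 14/12 mod 37. 12⁻¹ ≡ 34 (mod 37) since 12·34 = 408 ≡ 1, so λ ≡ 32.
  x = λ² - 36 - 11 = 1024 - 47 ≡ 15; y = λ·(36 - 15) - 34 ≡ 9. → (15, 9)
4P: (15, 9) + (11, 11). λ = (11 - 9)/(11 - 15) ≡ 2/33 mod 37. 33⁻¹ ≡ 9 (mod 37) since 33·9 = 297 ≡ 1, so λ ≡ 18.
  x = λ² - 15 - 11 = 324 - 26 ≡ 2; y = λ·(15 - 2) - 9 ≡ 3. → (2, 3)
5P: (2, 3) + (11, 11). λ = (11 - 3)/(11 - 2) ≡ 8/9 mod 37. 9⁻¹ ≡ 33 (mod 37), so λ ≡ 5.
  x = λ² - 2 - 11 = 25 - 13 ≡ 12; y = λ·(2 - 12) - 3 ≡ 21. → (12, 21)
6P: (12, 21) + (11, 11). λ = (11 - 21)/(11 - 12) ≡ 27/36 mod 37. 36⁻¹ ≡ 36 (mod 37), so λ ≡ 10.
  x = λ² - 12 - 11 = 100 - 23 ≡ 3; y = λ·(12 - 3) - 21 ≡ 32. → (3, 32)
7P: (3, 32) + (11, 11). λ = (11 - 32)/(11 - 3) ≡ 16/8 mod 37. 8⁻¹ ≡ 14 (mod 37), so λ ≡ 2.
  x = λ² - 3 - 11 = 4 - 14 ≡ 27; y = λ·(3 - 27) - 32 ≡ 31. → (27, 31)

(27, 31)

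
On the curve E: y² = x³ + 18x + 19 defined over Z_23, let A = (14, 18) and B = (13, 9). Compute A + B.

(14, 18) + (13, 9). λ = (9 - 18)/(13 - 14) ≡ 14/22 mod 23. 22⁻¹ ≡ 22 (mod 23), so λ ≡ 9.
  x = λ² - 14 - 13 = 81 - 27 ≡ 8; y = λ·(14 - 8) - 18 ≡ 13. → (8, 13)

(8, 13)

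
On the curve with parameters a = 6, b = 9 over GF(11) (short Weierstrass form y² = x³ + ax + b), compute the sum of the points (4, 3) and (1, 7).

(4, 3) + (1, 7). λ = (7 - 3)/(1 - 4) ≡ 4/8 mod 11. 8⁻¹ ≡ 7 (mod 11), so λ ≡ 6.
  x = λ² - 4 - 1 = 36 - 5 ≡ 9; y = λ·(4 - 9) - 3 ≡ 0. → (9, 0)

(9, 0)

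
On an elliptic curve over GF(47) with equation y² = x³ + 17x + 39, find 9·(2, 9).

(30, 17)

Write Q = (2, 9).
Repeated addition: build up to 9Q.
2Q: tangent at (2, 9): λ = (3·2² + 17)/(2·9) ≡ 29/18. 18⁻¹ ≡ 34 (mod 47) since 18·34 = 612 ≡ 1, so λ ≡ 29·34 ≡ 46.
  x = λ² - 2 - 2 = 2116 - 4 ≡ 44; y = λ·(2 - 44) - 9 ≡ 33. → (44, 33)
3Q: (44, 33) + (2, 9). λ = (9 - 33)/(2 - 44) ≡ 23/5 mod 47. 5⁻¹ ≡ 19 (mod 47), so λ ≡ 14.
  x = λ² - 44 - 2 = 196 - 46 ≡ 9; y = λ·(44 - 9) - 33 ≡ 34. → (9, 34)
4Q: (9, 34) + (2, 9). λ = (9 - 34)/(2 - 9) ≡ 22/40 mod 47. 40⁻¹ ≡ 20 (mod 47), so λ ≡ 17.
  x = λ² - 9 - 2 = 289 - 11 ≡ 43; y = λ·(9 - 43) - 34 ≡ 46. → (43, 46)
5Q: (43, 46) + (2, 9). λ = (9 - 46)/(2 - 43) ≡ 10/6 mod 47. 6⁻¹ ≡ 8 (mod 47), so λ ≡ 33.
  x = λ² - 43 - 2 = 1089 - 45 ≡ 10; y = λ·(43 - 10) - 46 ≡ 9. → (10, 9)
6Q: (10, 9) + (2, 9). λ = (9 - 9)/(2 - 10) ≡ 0/39 mod 47. 39⁻¹ ≡ 41 (mod 47) since 39·41 = 1599 ≡ 1, so λ ≡ 0.
  x = λ² - 10 - 2 = 0 - 12 ≡ 35; y = λ·(10 - 35) - 9 ≡ 38. → (35, 38)
7Q: (35, 38) + (2, 9). λ = (9 - 38)/(2 - 35) ≡ 18/14 mod 47. 14⁻¹ ≡ 37 (mod 47) since 14·37 = 518 ≡ 1, so λ ≡ 8.
  x = λ² - 35 - 2 = 64 - 37 ≡ 27; y = λ·(35 - 27) - 38 ≡ 26. → (27, 26)
8Q: (27, 26) + (2, 9). λ = (9 - 26)/(2 - 27) ≡ 30/22 mod 47. 22⁻¹ ≡ 15 (mod 47), so λ ≡ 27.
  x = λ² - 27 - 2 = 729 - 29 ≡ 42; y = λ·(27 - 42) - 26 ≡ 39. → (42, 39)
9Q: (42, 39) + (2, 9). λ = (9 - 39)/(2 - 42) ≡ 17/7 mod 47. 7⁻¹ ≡ 27 (mod 47) since 7·27 = 189 ≡ 1, so λ ≡ 36.
  x = λ² - 42 - 2 = 1296 - 44 ≡ 30; y = λ·(42 - 30) - 39 ≡ 17. → (30, 17)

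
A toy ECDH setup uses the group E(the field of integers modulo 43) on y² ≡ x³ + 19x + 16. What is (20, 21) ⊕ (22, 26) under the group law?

(20, 21) + (22, 26). λ = (26 - 21)/(22 - 20) ≡ 5/2 mod 43. 2⁻¹ ≡ 22 (mod 43) since 2·22 = 44 ≡ 1, so λ ≡ 24.
  x = λ² - 20 - 22 = 576 - 42 ≡ 18; y = λ·(20 - 18) - 21 ≡ 27. → (18, 27)

(18, 27)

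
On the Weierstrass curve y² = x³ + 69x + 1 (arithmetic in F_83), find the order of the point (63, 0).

2

2P: (63, 0) + (63, 0): same x and y₁ ≡ -y₂, so the sum is the point at infinity.
2P = the point at infinity, so the order is 2.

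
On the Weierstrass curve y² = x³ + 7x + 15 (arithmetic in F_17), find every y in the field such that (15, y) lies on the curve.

none

x³ + 7x + 15 = 3495 ≡ 10 (mod 17).
10 is a non-residue mod 17; no y exists.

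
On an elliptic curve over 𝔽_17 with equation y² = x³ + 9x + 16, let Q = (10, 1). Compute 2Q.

tangent at (10, 1): λ = (3·10² + 9)/(2·1) ≡ 3/2. 2⁻¹ ≡ 9 (mod 17), so λ ≡ 3·9 ≡ 10.
  x = λ² - 10 - 10 = 100 - 20 ≡ 12; y = λ·(10 - 12) - 1 ≡ 13. → (12, 13)

(12, 13)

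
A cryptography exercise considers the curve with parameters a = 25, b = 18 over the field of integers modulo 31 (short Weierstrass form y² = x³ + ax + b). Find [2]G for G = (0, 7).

tangent at (0, 7): λ = (3·0² + 25)/(2·7) ≡ 25/14. 14⁻¹ ≡ 20 (mod 31) since 14·20 = 280 ≡ 1, so λ ≡ 25·20 ≡ 4.
  x = λ² - 0 - 0 = 16 - 0 ≡ 16; y = λ·(0 - 16) - 7 ≡ 22. → (16, 22)

(16, 22)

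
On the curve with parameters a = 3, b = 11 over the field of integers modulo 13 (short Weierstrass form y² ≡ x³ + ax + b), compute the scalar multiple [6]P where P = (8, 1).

O

Repeated addition: build up to 6P.
2P: tangent at (8, 1): λ = (3·8² + 3)/(2·1) ≡ 0/2. 2⁻¹ ≡ 7 (mod 13) since 2·7 = 14 ≡ 1, so λ ≡ 0·7 ≡ 0.
  x = λ² - 8 - 8 = 0 - 16 ≡ 10; y = λ·(8 - 10) - 1 ≡ 12. → (10, 12)
3P: (10, 12) + (8, 1). λ = (1 - 12)/(8 - 10) ≡ 2/11 mod 13. 11⁻¹ ≡ 6 (mod 13), so λ ≡ 12.
  x = λ² - 10 - 8 = 144 - 18 ≡ 9; y = λ·(10 - 9) - 12 ≡ 0. → (9, 0)
4P: (9, 0) + (8, 1). λ = (1 - 0)/(8 - 9) ≡ 1/12 mod 13. 12⁻¹ ≡ 12 (mod 13), so λ ≡ 12.
  x = λ² - 9 - 8 = 144 - 17 ≡ 10; y = λ·(9 - 10) - 0 ≡ 1. → (10, 1)
5P: (10, 1) + (8, 1). λ = (1 - 1)/(8 - 10) ≡ 0/11 mod 13. 11⁻¹ ≡ 6 (mod 13) since 11·6 = 66 ≡ 1, so λ ≡ 0.
  x = λ² - 10 - 8 = 0 - 18 ≡ 8; y = λ·(10 - 8) - 1 ≡ 12. → (8, 12)
6P: (8, 12) + (8, 1): same x and y₁ ≡ -y₂, so the sum is O.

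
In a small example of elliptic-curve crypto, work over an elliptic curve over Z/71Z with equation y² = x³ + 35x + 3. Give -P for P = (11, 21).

-(11, 21) = (11, -21 mod 71) = (11, 50).

(11, 50)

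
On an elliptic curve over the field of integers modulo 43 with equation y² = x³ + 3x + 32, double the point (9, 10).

tangent at (9, 10): λ = (3·9² + 3)/(2·10) ≡ 31/20. 20⁻¹ ≡ 28 (mod 43), so λ ≡ 31·28 ≡ 8.
  x = λ² - 9 - 9 = 64 - 18 ≡ 3; y = λ·(9 - 3) - 10 ≡ 38. → (3, 38)

(3, 38)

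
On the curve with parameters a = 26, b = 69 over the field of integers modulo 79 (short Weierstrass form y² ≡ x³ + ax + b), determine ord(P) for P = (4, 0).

2

2P: (4, 0) + (4, 0): same x and y₁ ≡ -y₂, so the sum is O.
2P = O, so the order is 2.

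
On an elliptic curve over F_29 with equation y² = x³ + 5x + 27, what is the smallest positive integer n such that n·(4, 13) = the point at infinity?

9

2P: tangent at (4, 13): λ = (3·4² + 5)/(2·13) ≡ 24/26. 26⁻¹ ≡ 19 (mod 29), so λ ≡ 24·19 ≡ 21.
  x = λ² - 4 - 4 = 441 - 8 ≡ 27; y = λ·(4 - 27) - 13 ≡ 26. → (27, 26)
3P: (27, 26) + (4, 13). λ = (13 - 26)/(4 - 27) ≡ 16/6 mod 29. 6⁻¹ ≡ 5 (mod 29), so λ ≡ 22.
  x = λ² - 27 - 4 = 484 - 31 ≡ 18; y = λ·(27 - 18) - 26 ≡ 27. → (18, 27)
4P: (18, 27) + (4, 13). λ = (13 - 27)/(4 - 18) ≡ 15/15 mod 29. 15⁻¹ ≡ 2 (mod 29) since 15·2 = 30 ≡ 1, so λ ≡ 1.
  x = λ² - 18 - 4 = 1 - 22 ≡ 8; y = λ·(18 - 8) - 27 ≡ 12. → (8, 12)
5P: (8, 12) + (4, 13). λ = (13 - 12)/(4 - 8) ≡ 1/25 mod 29. 25⁻¹ ≡ 7 (mod 29) since 25·7 = 175 ≡ 1, so λ ≡ 7.
  x = λ² - 8 - 4 = 49 - 12 ≡ 8; y = λ·(8 - 8) - 12 ≡ 17. → (8, 17)
6P: (8, 17) + (4, 13). λ = (13 - 17)/(4 - 8) ≡ 25/25 mod 29. 25⁻¹ ≡ 7 (mod 29) since 25·7 = 175 ≡ 1, so λ ≡ 1.
  x = λ² - 8 - 4 = 1 - 12 ≡ 18; y = λ·(8 - 18) - 17 ≡ 2. → (18, 2)
7P: (18, 2) + (4, 13). λ = (13 - 2)/(4 - 18) ≡ 11/15 mod 29. 15⁻¹ ≡ 2 (mod 29) since 15·2 = 30 ≡ 1, so λ ≡ 22.
  x = λ² - 18 - 4 = 484 - 22 ≡ 27; y = λ·(18 - 27) - 2 ≡ 3. → (27, 3)
8P: (27, 3) + (4, 13). λ = (13 - 3)/(4 - 27) ≡ 10/6 mod 29. 6⁻¹ ≡ 5 (mod 29), so λ ≡ 21.
  x = λ² - 27 - 4 = 441 - 31 ≡ 4; y = λ·(27 - 4) - 3 ≡ 16. → (4, 16)
9P: (4, 16) + (4, 13): same x and y₁ ≡ -y₂, so the sum is the point at infinity.
9P = the point at infinity, so the order is 9.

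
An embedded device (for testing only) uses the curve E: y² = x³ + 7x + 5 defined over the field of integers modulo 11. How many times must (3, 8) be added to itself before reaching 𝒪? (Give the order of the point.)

8

2P: tangent at (3, 8): λ = (3·3² + 7)/(2·8) ≡ 1/5. 5⁻¹ ≡ 9 (mod 11) since 5·9 = 45 ≡ 1, so λ ≡ 1·9 ≡ 9.
  x = λ² - 3 - 3 = 81 - 6 ≡ 9; y = λ·(3 - 9) - 8 ≡ 4. → (9, 4)
3P: (9, 4) + (3, 8). λ = (8 - 4)/(3 - 9) ≡ 4/5 mod 11. 5⁻¹ ≡ 9 (mod 11), so λ ≡ 3.
  x = λ² - 9 - 3 = 9 - 12 ≡ 8; y = λ·(9 - 8) - 4 ≡ 10. → (8, 10)
4P: (8, 10) + (3, 8). λ = (8 - 10)/(3 - 8) ≡ 9/6 mod 11. 6⁻¹ ≡ 2 (mod 11), so λ ≡ 7.
  x = λ² - 8 - 3 = 49 - 11 ≡ 5; y = λ·(8 - 5) - 10 ≡ 0. → (5, 0)
5P: (5, 0) + (3, 8). λ = (8 - 0)/(3 - 5) ≡ 8/9 mod 11. 9⁻¹ ≡ 5 (mod 11), so λ ≡ 7.
  x = λ² - 5 - 3 = 49 - 8 ≡ 8; y = λ·(5 - 8) - 0 ≡ 1. → (8, 1)
6P: (8, 1) + (3, 8). λ = (8 - 1)/(3 - 8) ≡ 7/6 mod 11. 6⁻¹ ≡ 2 (mod 11), so λ ≡ 3.
  x = λ² - 8 - 3 = 9 - 11 ≡ 9; y = λ·(8 - 9) - 1 ≡ 7. → (9, 7)
7P: (9, 7) + (3, 8). λ = (8 - 7)/(3 - 9) ≡ 1/5 mod 11. 5⁻¹ ≡ 9 (mod 11), so λ ≡ 9.
  x = λ² - 9 - 3 = 81 - 12 ≡ 3; y = λ·(9 - 3) - 7 ≡ 3. → (3, 3)
8P: (3, 3) + (3, 8): same x and y₁ ≡ -y₂, so the sum is 𝒪.
8P = 𝒪, so the order is 8.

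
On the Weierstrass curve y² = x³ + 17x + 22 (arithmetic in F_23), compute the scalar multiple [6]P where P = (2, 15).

Repeated addition: build up to 6P.
2P: tangent at (2, 15): λ = (3·2² + 17)/(2·15) ≡ 6/7. 7⁻¹ ≡ 10 (mod 23) since 7·10 = 70 ≡ 1, so λ ≡ 6·10 ≡ 14.
  x = λ² - 2 - 2 = 196 - 4 ≡ 8; y = λ·(2 - 8) - 15 ≡ 16. → (8, 16)
3P: (8, 16) + (2, 15). λ = (15 - 16)/(2 - 8) ≡ 22/17 mod 23. 17⁻¹ ≡ 19 (mod 23) since 17·19 = 323 ≡ 1, so λ ≡ 4.
  x = λ² - 8 - 2 = 16 - 10 ≡ 6; y = λ·(8 - 6) - 16 ≡ 15. → (6, 15)
4P: (6, 15) + (2, 15). λ = (15 - 15)/(2 - 6) ≡ 0/19 mod 23. 19⁻¹ ≡ 17 (mod 23), so λ ≡ 0.
  x = λ² - 6 - 2 = 0 - 8 ≡ 15; y = λ·(6 - 15) - 15 ≡ 8. → (15, 8)
5P: (15, 8) + (2, 15). λ = (15 - 8)/(2 - 15) ≡ 7/10 mod 23. 10⁻¹ ≡ 7 (mod 23) since 10·7 = 70 ≡ 1, so λ ≡ 3.
  x = λ² - 15 - 2 = 9 - 17 ≡ 15; y = λ·(15 - 15) - 8 ≡ 15. → (15, 15)
6P: (15, 15) + (2, 15). λ = (15 - 15)/(2 - 15) ≡ 0/10 mod 23. 10⁻¹ ≡ 7 (mod 23), so λ ≡ 0.
  x = λ² - 15 - 2 = 0 - 17 ≡ 6; y = λ·(15 - 6) - 15 ≡ 8. → (6, 8)

(6, 8)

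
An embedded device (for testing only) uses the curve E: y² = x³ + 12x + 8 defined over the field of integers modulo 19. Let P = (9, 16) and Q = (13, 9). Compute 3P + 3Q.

(9, 16)

First 3P:
Repeated addition: build up to 3P.
2P: tangent at (9, 16): λ = (3·9² + 12)/(2·16) ≡ 8/13. 13⁻¹ ≡ 3 (mod 19), so λ ≡ 8·3 ≡ 5.
  x = λ² - 9 - 9 = 25 - 18 ≡ 7; y = λ·(9 - 7) - 16 ≡ 13. → (7, 13)
3P: (7, 13) + (9, 16). λ = (16 - 13)/(9 - 7) ≡ 3/2 mod 19. 2⁻¹ ≡ 10 (mod 19) since 2·10 = 20 ≡ 1, so λ ≡ 11.
  x = λ² - 7 - 9 = 121 - 16 ≡ 10; y = λ·(7 - 10) - 13 ≡ 11. → (10, 11)
3P = (10, 11).
Next 3Q:
Repeated addition: build up to 3Q.
2Q: tangent at (13, 9): λ = (3·13² + 12)/(2·9) ≡ 6/18. 18⁻¹ ≡ 18 (mod 19), so λ ≡ 6·18 ≡ 13.
  x = λ² - 13 - 13 = 169 - 26 ≡ 10; y = λ·(13 - 10) - 9 ≡ 11. → (10, 11)
3Q: (10, 11) + (13, 9). λ = (9 - 11)/(13 - 10) ≡ 17/3 mod 19. 3⁻¹ ≡ 13 (mod 19), so λ ≡ 12.
  x = λ² - 10 - 13 = 144 - 23 ≡ 7; y = λ·(10 - 7) - 11 ≡ 6. → (7, 6)
3Q = (7, 6).
Finally 3P + 3Q:
(10, 11) + (7, 6). λ = (6 - 11)/(7 - 10) ≡ 14/16 mod 19. 16⁻¹ ≡ 6 (mod 19) since 16·6 = 96 ≡ 1, so λ ≡ 8.
  x = λ² - 10 - 7 = 64 - 17 ≡ 9; y = λ·(10 - 9) - 11 ≡ 16. → (9, 16)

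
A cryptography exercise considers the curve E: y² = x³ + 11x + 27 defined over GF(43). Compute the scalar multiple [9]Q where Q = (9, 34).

(5, 32)

Double-and-add on 9 = (1001)₂. Start with Q = (9, 34) for the leading 1-bit.
double: tangent at (9, 34): λ = (3·9² + 11)/(2·34) ≡ 39/25. 25⁻¹ ≡ 31 (mod 43), so λ ≡ 39·31 ≡ 5.
  x = λ² - 9 - 9 = 25 - 18 ≡ 7; y = λ·(9 - 7) - 34 ≡ 19. → (7, 19)
double: tangent at (7, 19): λ = (3·7² + 11)/(2·19) ≡ 29/38. 38⁻¹ ≡ 17 (mod 43), so λ ≡ 29·17 ≡ 20.
  x = λ² - 7 - 7 = 400 - 14 ≡ 42; y = λ·(7 - 42) - 19 ≡ 12. → (42, 12)
double: tangent at (42, 12): λ = (3·42² + 11)/(2·12) ≡ 14/24. 24⁻¹ ≡ 9 (mod 43), so λ ≡ 14·9 ≡ 40.
  x = λ² - 42 - 42 = 1600 - 84 ≡ 11; y = λ·(42 - 11) - 12 ≡ 24. → (11, 24)
add Q: (11, 24) + (9, 34). λ = (34 - 24)/(9 - 11) ≡ 10/41 mod 43. 41⁻¹ ≡ 21 (mod 43) since 41·21 = 861 ≡ 1, so λ ≡ 38.
  x = λ² - 11 - 9 = 1444 - 20 ≡ 5; y = λ·(11 - 5) - 24 ≡ 32. → (5, 32)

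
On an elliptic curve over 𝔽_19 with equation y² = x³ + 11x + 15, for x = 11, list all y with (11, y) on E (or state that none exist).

x³ + 11x + 15 = 1467 ≡ 4 (mod 19).
Square roots of 4 mod 19: 2 and 17 (since 2² = 4 ≡ 4).

2, 17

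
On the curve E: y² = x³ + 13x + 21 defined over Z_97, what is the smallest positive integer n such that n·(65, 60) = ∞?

9

2P: tangent at (65, 60): λ = (3·65² + 13)/(2·60) ≡ 78/23. 23⁻¹ ≡ 38 (mod 97) since 23·38 = 874 ≡ 1, so λ ≡ 78·38 ≡ 54.
  x = λ² - 65 - 65 = 2916 - 130 ≡ 70; y = λ·(65 - 70) - 60 ≡ 58. → (70, 58)
3P: (70, 58) + (65, 60). λ = (60 - 58)/(65 - 70) ≡ 2/92 mod 97. 92⁻¹ ≡ 58 (mod 97) since 92·58 = 5336 ≡ 1, so λ ≡ 19.
  x = λ² - 70 - 65 = 361 - 135 ≡ 32; y = λ·(70 - 32) - 58 ≡ 82. → (32, 82)
4P: (32, 82) + (65, 60). λ = (60 - 82)/(65 - 32) ≡ 75/33 mod 97. 33⁻¹ ≡ 50 (mod 97) since 33·50 = 1650 ≡ 1, so λ ≡ 64.
  x = λ² - 32 - 65 = 4096 - 97 ≡ 22; y = λ·(32 - 22) - 82 ≡ 73. → (22, 73)
5P: (22, 73) + (65, 60). λ = (60 - 73)/(65 - 22) ≡ 84/43 mod 97. 43⁻¹ ≡ 88 (mod 97), so λ ≡ 20.
  x = λ² - 22 - 65 = 400 - 87 ≡ 22; y = λ·(22 - 22) - 73 ≡ 24. → (22, 24)
6P: (22, 24) + (65, 60). λ = (60 - 24)/(65 - 22) ≡ 36/43 mod 97. 43⁻¹ ≡ 88 (mod 97), so λ ≡ 64.
  x = λ² - 22 - 65 = 4096 - 87 ≡ 32; y = λ·(22 - 32) - 24 ≡ 15. → (32, 15)
7P: (32, 15) + (65, 60). λ = (60 - 15)/(65 - 32) ≡ 45/33 mod 97. 33⁻¹ ≡ 50 (mod 97) since 33·50 = 1650 ≡ 1, so λ ≡ 19.
  x = λ² - 32 - 65 = 361 - 97 ≡ 70; y = λ·(32 - 70) - 15 ≡ 39. → (70, 39)
8P: (70, 39) + (65, 60). λ = (60 - 39)/(65 - 70) ≡ 21/92 mod 97. 92⁻¹ ≡ 58 (mod 97), so λ ≡ 54.
  x = λ² - 70 - 65 = 2916 - 135 ≡ 65; y = λ·(70 - 65) - 39 ≡ 37. → (65, 37)
9P: (65, 37) + (65, 60): same x and y₁ ≡ -y₂, so the sum is ∞.
9P = ∞, so the order is 9.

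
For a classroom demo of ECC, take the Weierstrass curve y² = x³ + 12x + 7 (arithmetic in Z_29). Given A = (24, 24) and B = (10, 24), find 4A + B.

(10, 5)

First 4A:
Double-and-add on 4 = (100)₂. Start with A = (24, 24) for the leading 1-bit.
double: tangent at (24, 24): λ = (3·24² + 12)/(2·24) ≡ 0/19. 19⁻¹ ≡ 26 (mod 29), so λ ≡ 0·26 ≡ 0.
  x = λ² - 24 - 24 = 0 - 48 ≡ 10; y = λ·(24 - 10) - 24 ≡ 5. → (10, 5)
double: tangent at (10, 5): λ = (3·10² + 12)/(2·5) ≡ 22/10. 10⁻¹ ≡ 3 (mod 29), so λ ≡ 22·3 ≡ 8.
  x = λ² - 10 - 10 = 64 - 20 ≡ 15; y = λ·(10 - 15) - 5 ≡ 13. → (15, 13)
4A = (15, 13).
Finally 4A + B:
(15, 13) + (10, 24). λ = (24 - 13)/(10 - 15) ≡ 11/24 mod 29. 24⁻¹ ≡ 23 (mod 29) since 24·23 = 552 ≡ 1, so λ ≡ 21.
  x = λ² - 15 - 10 = 441 - 25 ≡ 10; y = λ·(15 - 10) - 13 ≡ 5. → (10, 5)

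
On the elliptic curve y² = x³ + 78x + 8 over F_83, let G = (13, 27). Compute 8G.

(81, 33)

Repeated addition: build up to 8G.
2G: tangent at (13, 27): λ = (3·13² + 78)/(2·27) ≡ 4/54. 54⁻¹ ≡ 20 (mod 83), so λ ≡ 4·20 ≡ 80.
  x = λ² - 13 - 13 = 6400 - 26 ≡ 66; y = λ·(13 - 66) - 27 ≡ 49. → (66, 49)
3G: (66, 49) + (13, 27). λ = (27 - 49)/(13 - 66) ≡ 61/30 mod 83. 30⁻¹ ≡ 36 (mod 83), so λ ≡ 38.
  x = λ² - 66 - 13 = 1444 - 79 ≡ 37; y = λ·(66 - 37) - 49 ≡ 57. → (37, 57)
4G: (37, 57) + (13, 27). λ = (27 - 57)/(13 - 37) ≡ 53/59 mod 83. 59⁻¹ ≡ 38 (mod 83) since 59·38 = 2242 ≡ 1, so λ ≡ 22.
  x = λ² - 37 - 13 = 484 - 50 ≡ 19; y = λ·(37 - 19) - 57 ≡ 7. → (19, 7)
5G: (19, 7) + (13, 27). λ = (27 - 7)/(13 - 19) ≡ 20/77 mod 83. 77⁻¹ ≡ 69 (mod 83) since 77·69 = 5313 ≡ 1, so λ ≡ 52.
  x = λ² - 19 - 13 = 2704 - 32 ≡ 16; y = λ·(19 - 16) - 7 ≡ 66. → (16, 66)
6G: (16, 66) + (13, 27). λ = (27 - 66)/(13 - 16) ≡ 44/80 mod 83. 80⁻¹ ≡ 55 (mod 83), so λ ≡ 13.
  x = λ² - 16 - 13 = 169 - 29 ≡ 57; y = λ·(16 - 57) - 66 ≡ 65. → (57, 65)
7G: (57, 65) + (13, 27). λ = (27 - 65)/(13 - 57) ≡ 45/39 mod 83. 39⁻¹ ≡ 66 (mod 83), so λ ≡ 65.
  x = λ² - 57 - 13 = 4225 - 70 ≡ 5; y = λ·(57 - 5) - 65 ≡ 78. → (5, 78)
8G: (5, 78) + (13, 27). λ = (27 - 78)/(13 - 5) ≡ 32/8 mod 83. 8⁻¹ ≡ 52 (mod 83) since 8·52 = 416 ≡ 1, so λ ≡ 4.
  x = λ² - 5 - 13 = 16 - 18 ≡ 81; y = λ·(5 - 81) - 78 ≡ 33. → (81, 33)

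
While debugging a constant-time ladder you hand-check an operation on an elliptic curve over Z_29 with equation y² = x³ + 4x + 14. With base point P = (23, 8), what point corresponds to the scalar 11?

Double-and-add on 11 = (1011)₂. Start with P = (23, 8) for the leading 1-bit.
double: tangent at (23, 8): λ = (3·23² + 4)/(2·8) ≡ 25/16. 16⁻¹ ≡ 20 (mod 29) since 16·20 = 320 ≡ 1, so λ ≡ 25·20 ≡ 7.
  x = λ² - 23 - 23 = 49 - 46 ≡ 3; y = λ·(23 - 3) - 8 ≡ 16. → (3, 16)
double: tangent at (3, 16): λ = (3·3² + 4)/(2·16) ≡ 2/3. 3⁻¹ ≡ 10 (mod 29), so λ ≡ 2·10 ≡ 20.
  x = λ² - 3 - 3 = 400 - 6 ≡ 17; y = λ·(3 - 17) - 16 ≡ 23. → (17, 23)
add P: (17, 23) + (23, 8). λ = (8 - 23)/(23 - 17) ≡ 14/6 mod 29. 6⁻¹ ≡ 5 (mod 29), so λ ≡ 12.
  x = λ² - 17 - 23 = 144 - 40 ≡ 17; y = λ·(17 - 17) - 23 ≡ 6. → (17, 6)
double: tangent at (17, 6): λ = (3·17² + 4)/(2·6) ≡ 1/12. 12⁻¹ ≡ 17 (mod 29) since 12·17 = 204 ≡ 1, so λ ≡ 1·17 ≡ 17.
  x = λ² - 17 - 17 = 289 - 34 ≡ 23; y = λ·(17 - 23) - 6 ≡ 8. → (23, 8)
add P: tangent at (23, 8): λ = (3·23² + 4)/(2·8) ≡ 25/16. 16⁻¹ ≡ 20 (mod 29), so λ ≡ 25·20 ≡ 7.
  x = λ² - 23 - 23 = 49 - 46 ≡ 3; y = λ·(23 - 3) - 8 ≡ 16. → (3, 16)

(3, 16)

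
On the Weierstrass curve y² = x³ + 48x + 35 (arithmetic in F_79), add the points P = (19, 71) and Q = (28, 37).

(57, 55)

(19, 71) + (28, 37). λ = (37 - 71)/(28 - 19) ≡ 45/9 mod 79. 9⁻¹ ≡ 44 (mod 79), so λ ≡ 5.
  x = λ² - 19 - 28 = 25 - 47 ≡ 57; y = λ·(19 - 57) - 71 ≡ 55. → (57, 55)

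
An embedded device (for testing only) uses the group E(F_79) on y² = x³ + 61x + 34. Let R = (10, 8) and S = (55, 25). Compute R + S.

(10, 8) + (55, 25). λ = (25 - 8)/(55 - 10) ≡ 17/45 mod 79. 45⁻¹ ≡ 72 (mod 79) since 45·72 = 3240 ≡ 1, so λ ≡ 39.
  x = λ² - 10 - 55 = 1521 - 65 ≡ 34; y = λ·(10 - 34) - 8 ≡ 4. → (34, 4)

(34, 4)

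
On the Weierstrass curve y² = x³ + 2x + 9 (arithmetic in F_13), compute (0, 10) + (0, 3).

O

The two points share x = 0 and their y-coordinates satisfy 10 + 3 ≡ 0 (mod 13), so they are inverses. Their sum is O.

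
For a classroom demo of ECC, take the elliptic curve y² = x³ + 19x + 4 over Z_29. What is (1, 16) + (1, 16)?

(26, 23)

tangent at (1, 16): λ = (3·1² + 19)/(2·16) ≡ 22/3. 3⁻¹ ≡ 10 (mod 29) since 3·10 = 30 ≡ 1, so λ ≡ 22·10 ≡ 17.
  x = λ² - 1 - 1 = 289 - 2 ≡ 26; y = λ·(1 - 26) - 16 ≡ 23. → (26, 23)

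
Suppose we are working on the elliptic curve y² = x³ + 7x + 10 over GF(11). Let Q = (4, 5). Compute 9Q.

O

Repeated addition: build up to 9Q.
2Q: tangent at (4, 5): λ = (3·4² + 7)/(2·5) ≡ 0/10. 10⁻¹ ≡ 10 (mod 11), so λ ≡ 0·10 ≡ 0.
  x = λ² - 4 - 4 = 0 - 8 ≡ 3; y = λ·(4 - 3) - 5 ≡ 6. → (3, 6)
3Q: (3, 6) + (4, 5). λ = (5 - 6)/(4 - 3) ≡ 10/1 mod 11. 1⁻¹ ≡ 1 (mod 11), so λ ≡ 10.
  x = λ² - 3 - 4 = 100 - 7 ≡ 5; y = λ·(3 - 5) - 6 ≡ 7. → (5, 7)
4Q: (5, 7) + (4, 5). λ = (5 - 7)/(4 - 5) ≡ 9/10 mod 11. 10⁻¹ ≡ 10 (mod 11) since 10·10 = 100 ≡ 1, so λ ≡ 2.
  x = λ² - 5 - 4 = 4 - 9 ≡ 6; y = λ·(5 - 6) - 7 ≡ 2. → (6, 2)
5Q: (6, 2) + (4, 5). λ = (5 - 2)/(4 - 6) ≡ 3/9 mod 11. 9⁻¹ ≡ 5 (mod 11), so λ ≡ 4.
  x = λ² - 6 - 4 = 16 - 10 ≡ 6; y = λ·(6 - 6) - 2 ≡ 9. → (6, 9)
6Q: (6, 9) + (4, 5). λ = (5 - 9)/(4 - 6) ≡ 7/9 mod 11. 9⁻¹ ≡ 5 (mod 11) since 9·5 = 45 ≡ 1, so λ ≡ 2.
  x = λ² - 6 - 4 = 4 - 10 ≡ 5; y = λ·(6 - 5) - 9 ≡ 4. → (5, 4)
7Q: (5, 4) + (4, 5). λ = (5 - 4)/(4 - 5) ≡ 1/10 mod 11. 10⁻¹ ≡ 10 (mod 11) since 10·10 = 100 ≡ 1, so λ ≡ 10.
  x = λ² - 5 - 4 = 100 - 9 ≡ 3; y = λ·(5 - 3) - 4 ≡ 5. → (3, 5)
8Q: (3, 5) + (4, 5). λ = (5 - 5)/(4 - 3) ≡ 0/1 mod 11. 1⁻¹ ≡ 1 (mod 11), so λ ≡ 0.
  x = λ² - 3 - 4 = 0 - 7 ≡ 4; y = λ·(3 - 4) - 5 ≡ 6. → (4, 6)
9Q: (4, 6) + (4, 5): same x and y₁ ≡ -y₂, so the sum is O.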